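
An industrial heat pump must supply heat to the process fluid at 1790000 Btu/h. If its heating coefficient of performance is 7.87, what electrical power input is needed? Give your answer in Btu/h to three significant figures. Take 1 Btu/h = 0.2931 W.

Ẇ = Q̇_H/COP_HP = 1790000/7.87 = 227400 Btu/h.

227000 Btu/h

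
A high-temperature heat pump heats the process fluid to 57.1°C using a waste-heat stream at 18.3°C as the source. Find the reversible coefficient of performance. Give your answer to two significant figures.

8.5

In absolute terms T_C = 291.45 K and T_H = 330.25 K, so ΔT = 38.80 K.
For a reversible cycle, COP_Carnot = T_H/ΔT = 330.25/38.80 = 8.512.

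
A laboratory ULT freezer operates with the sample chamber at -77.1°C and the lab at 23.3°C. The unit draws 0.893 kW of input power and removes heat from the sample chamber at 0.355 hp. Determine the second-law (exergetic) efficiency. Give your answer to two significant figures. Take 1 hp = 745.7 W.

0.15

Converting, Q̇_C = 0.3550 hp = 0.2647 kW, so COP_actual = Q̇_C/Ẇ = 0.2647/0.8930 = 0.2964.
In absolute terms T_C = 196.05 K and T_H = 296.45 K, so ΔT = 100.4 K.
COP_Carnot = T_C/ΔT = 196.05/100.4 = 1.953.
η_II = COP_actual/COP_Carnot = 0.2964/1.953 = 0.1518.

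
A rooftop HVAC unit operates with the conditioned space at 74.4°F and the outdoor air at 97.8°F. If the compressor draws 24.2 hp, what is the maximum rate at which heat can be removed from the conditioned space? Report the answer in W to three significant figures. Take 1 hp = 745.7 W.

412000 W

In absolute terms T_C = 296.71 K and T_H = 309.71 K, so ΔT = 13.00 K.
COP_Carnot = T_C/ΔT = 296.71/13.00 = 22.82.
Q̇_max = COP_Carnot × Ẇ = 22.82 × 24.20 hp = 552.3 hp = 411900 W.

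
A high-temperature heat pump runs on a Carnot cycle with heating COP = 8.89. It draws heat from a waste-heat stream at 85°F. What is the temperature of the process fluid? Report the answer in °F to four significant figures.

154.0 °F

COP_HP = T_H/(T_H − T_C) rearranges to T_H = COP·T_C/(COP − 1).
With T_C = 302.59 K, T_H = 8.89 × 302.59/7.890 = 340.95 K.
Converting, 340.95 K = 154.03°F.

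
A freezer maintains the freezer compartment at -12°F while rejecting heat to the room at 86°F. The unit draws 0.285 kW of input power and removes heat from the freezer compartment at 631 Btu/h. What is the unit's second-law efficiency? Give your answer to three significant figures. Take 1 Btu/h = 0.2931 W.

Converting, Q̇_C = 631.0 Btu/h = 0.1849 kW, so COP_actual = Q̇_C/Ẇ = 0.1849/0.2850 = 0.6489.
In absolute terms T_C = 248.71 K and T_H = 303.15 K, so ΔT = 54.44 K.
COP_Carnot = T_C/ΔT = 248.71/54.44 = 4.568.
η_II = COP_actual/COP_Carnot = 0.6489/4.568 = 0.1421.

0.142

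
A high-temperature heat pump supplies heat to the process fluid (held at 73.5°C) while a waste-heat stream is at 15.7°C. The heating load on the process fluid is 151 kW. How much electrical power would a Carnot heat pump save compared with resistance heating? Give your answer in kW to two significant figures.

In absolute terms T_C = 288.85 K and T_H = 346.65 K, so ΔT = 57.80 K.
COP_Carnot = T_H/ΔT = 346.65/57.80 = 5.997.
Resistance heating needs Ẇ_res = Q̇_H = 151.0 kW; the reversible heat pump needs only Ẇ_hp = Q̇_H/COP = 25.18 kW.
Saving = 151.0 − 25.18 = 125.8 kW.

130 kW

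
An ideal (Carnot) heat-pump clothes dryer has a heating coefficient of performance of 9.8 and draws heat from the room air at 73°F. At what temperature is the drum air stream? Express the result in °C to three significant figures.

COP_HP = T_H/(T_H − T_C) rearranges to T_H = COP·T_C/(COP − 1).
With T_C = 295.93 K, T_H = 9.8 × 295.93/8.800 = 329.56 K.
Converting, 329.56 K = 56.41°C.

56.4 °C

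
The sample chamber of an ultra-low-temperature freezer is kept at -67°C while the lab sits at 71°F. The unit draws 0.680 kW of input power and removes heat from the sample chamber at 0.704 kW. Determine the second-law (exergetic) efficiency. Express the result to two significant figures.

COP_actual = Q̇_C/Ẇ = 0.7040/0.6800 = 1.035.
In absolute terms T_C = 206.15 K and T_H = 294.82 K, so ΔT = 88.67 K.
COP_Carnot = T_C/ΔT = 206.15/88.67 = 2.325.
η_II = COP_actual/COP_Carnot = 1.035/2.325 = 0.4453.

0.45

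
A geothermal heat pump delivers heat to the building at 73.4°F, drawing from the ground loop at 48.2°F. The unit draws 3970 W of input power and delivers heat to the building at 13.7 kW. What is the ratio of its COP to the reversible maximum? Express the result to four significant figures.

Converting, Q̇_H = 13.70 kW = 13700 W, so COP_actual = Q̇_H/Ẇ = 13700/3970 = 3.451.
In absolute terms T_C = 282.15 K and T_H = 296.15 K, so ΔT = 14.00 K.
COP_Carnot = T_H/ΔT = 296.15/14.00 = 21.15.
η_II = COP_actual/COP_Carnot = 3.451/21.15 = 0.1631.

0.1631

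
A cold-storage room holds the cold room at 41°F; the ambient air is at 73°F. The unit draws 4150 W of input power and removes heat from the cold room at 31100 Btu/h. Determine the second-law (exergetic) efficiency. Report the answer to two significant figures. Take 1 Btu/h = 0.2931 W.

Converting, Q̇_C = 31100 Btu/h = 9115 W, so COP_actual = Q̇_C/Ẇ = 9115/4150 = 2.196.
In absolute terms T_C = 278.15 K and T_H = 295.93 K, so ΔT = 17.78 K.
COP_Carnot = T_C/ΔT = 278.15/17.78 = 15.65.
η_II = COP_actual/COP_Carnot = 2.196/15.65 = 0.1404.

0.14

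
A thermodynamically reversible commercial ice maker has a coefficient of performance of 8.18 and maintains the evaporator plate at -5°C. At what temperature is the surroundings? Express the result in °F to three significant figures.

COP_R = T_C/(T_H − T_C) gives T_H − T_C = T_C/COP.
With T_C = 268.15 K, T_H = 268.15 × (1 + 1/8.18) = 300.93 K.
Converting, 300.93 K = 82.01°F.

82.0 °F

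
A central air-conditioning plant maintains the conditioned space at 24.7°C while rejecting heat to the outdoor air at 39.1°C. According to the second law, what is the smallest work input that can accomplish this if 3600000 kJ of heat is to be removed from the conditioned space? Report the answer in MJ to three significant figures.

174 MJ

In absolute terms T_C = 297.85 K and T_H = 312.25 K, so ΔT = 14.40 K.
The reversible limit is COP_R = T_C/ΔT = 20.68, so W_min = Q_C/COP = Q_C·ΔT/T_C.
W_min = 3600000 × 14.40/297.85 = 174000 kJ = 174.0 MJ.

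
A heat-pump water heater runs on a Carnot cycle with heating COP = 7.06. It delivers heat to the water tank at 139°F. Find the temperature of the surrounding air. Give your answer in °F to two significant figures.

54 °F

COP_HP = T_H/(T_H − T_C) gives T_H − T_C = T_H/COP.
With T_H = 332.59 K, T_C = 332.59 × (1 − 1/7.06) = 285.48 K.
Converting, 285.48 K = 54.20°F.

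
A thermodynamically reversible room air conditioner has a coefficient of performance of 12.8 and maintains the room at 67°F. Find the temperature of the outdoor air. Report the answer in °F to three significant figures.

108 °F

COP_R = T_C/(T_H − T_C) gives T_H − T_C = T_C/COP.
With T_C = 292.59 K, T_H = 292.59 × (1 + 1/12.8) = 315.45 K.
Converting, 315.45 K = 108.15°F.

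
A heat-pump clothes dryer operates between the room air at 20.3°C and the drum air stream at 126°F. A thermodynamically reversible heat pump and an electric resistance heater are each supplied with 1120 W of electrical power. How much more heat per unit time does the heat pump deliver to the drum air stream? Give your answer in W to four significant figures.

10300 W

In absolute terms T_C = 293.45 K and T_H = 325.37 K, so ΔT = 31.92 K.
COP_Carnot = T_H/ΔT = 325.37/31.92 = 10.19.
The heat pump delivers Q̇_H = COP × Ẇ = 11420 W; the resistance heater delivers Ẇ = 1120 W.
Extra = (COP − 1)·Ẇ = 10300 W.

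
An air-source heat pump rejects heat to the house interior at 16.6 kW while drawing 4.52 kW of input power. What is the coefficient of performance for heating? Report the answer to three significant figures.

3.67

The first law gives Q̇_H = Q̇_C + Ẇ, so the three rates are Q̇_C = 12.08, Q̇_H = 16.60, Ẇ = 4.520 kW.
COP_HP = Q̇_H/Ẇ = 16.60/4.520 = 3.673.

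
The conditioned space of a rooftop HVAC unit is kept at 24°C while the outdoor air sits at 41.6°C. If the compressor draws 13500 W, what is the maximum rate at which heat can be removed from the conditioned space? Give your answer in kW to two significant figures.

In absolute terms T_C = 297.15 K and T_H = 314.75 K, so ΔT = 17.60 K.
COP_Carnot = T_C/ΔT = 297.15/17.60 = 16.88.
Q̇_max = COP_Carnot × Ẇ = 16.88 × 13500 W = 227900 W = 227.9 kW.

230 kW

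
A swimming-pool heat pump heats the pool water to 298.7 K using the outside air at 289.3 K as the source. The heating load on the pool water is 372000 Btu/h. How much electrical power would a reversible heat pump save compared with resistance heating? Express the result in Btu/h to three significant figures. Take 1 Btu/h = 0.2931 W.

360000 Btu/h

The reservoir spacing is ΔT = 298.7 − 289.3 = 9.400 K.
COP_Carnot = T_H/ΔT = 298.70/9.400 = 31.78.
Resistance heating needs Ẇ_res = Q̇_H = 372000 Btu/h; the reversible heat pump needs only Ẇ_hp = Q̇_H/COP = 11710 Btu/h.
Saving = 372000 − 11710 = 360300 Btu/h.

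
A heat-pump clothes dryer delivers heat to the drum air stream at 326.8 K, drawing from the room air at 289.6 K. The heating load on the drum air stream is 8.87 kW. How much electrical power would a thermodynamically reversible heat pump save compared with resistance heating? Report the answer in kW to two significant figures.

The reservoir spacing is ΔT = 326.8 − 289.6 = 37.20 K.
COP_Carnot = T_H/ΔT = 326.80/37.20 = 8.785.
Resistance heating needs Ẇ_res = Q̇_H = 8.870 kW; the reversible heat pump needs only Ẇ_hp = Q̇_H/COP = 1.010 kW.
Saving = 8.870 − 1.010 = 7.860 kW.

7.9 kW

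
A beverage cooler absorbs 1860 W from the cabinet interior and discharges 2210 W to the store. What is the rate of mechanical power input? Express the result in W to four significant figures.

350.0 W

For a cyclic device the first law requires Q̇_H = Q̇_C + Ẇ.
Ẇ = Q̇_H − Q̇_C = 350.0 W.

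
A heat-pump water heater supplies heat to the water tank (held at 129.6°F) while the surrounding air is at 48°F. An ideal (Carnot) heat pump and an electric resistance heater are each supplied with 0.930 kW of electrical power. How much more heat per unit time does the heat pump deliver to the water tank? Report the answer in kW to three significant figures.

5.79 kW

In absolute terms T_C = 282.04 K and T_H = 327.37 K, so ΔT = 45.33 K.
COP_Carnot = T_H/ΔT = 327.37/45.33 = 7.221.
The heat pump delivers Q̇_H = COP × Ẇ = 6.716 kW; the resistance heater delivers Ẇ = 0.9300 kW.
Extra = (COP − 1)·Ẇ = 5.786 kW.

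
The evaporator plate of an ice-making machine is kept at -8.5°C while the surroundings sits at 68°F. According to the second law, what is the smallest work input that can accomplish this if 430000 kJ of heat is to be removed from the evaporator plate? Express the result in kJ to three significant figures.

46300 kJ

In absolute terms T_C = 264.65 K and T_H = 293.15 K, so ΔT = 28.50 K.
The reversible limit is COP_R = T_C/ΔT = 9.286, so W_min = Q_C/COP = Q_C·ΔT/T_C.
W_min = 430000 × 28.50/264.65 = 46310 kJ.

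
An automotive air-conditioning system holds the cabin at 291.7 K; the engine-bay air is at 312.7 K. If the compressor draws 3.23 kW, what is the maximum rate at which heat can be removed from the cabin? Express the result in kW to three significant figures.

44.9 kW

The reservoir spacing is ΔT = 312.7 − 291.7 = 21.00 K.
COP_Carnot = T_C/ΔT = 291.70/21.00 = 13.89.
Q̇_max = COP_Carnot × Ẇ = 13.89 × 3.230 kW = 44.87 kW.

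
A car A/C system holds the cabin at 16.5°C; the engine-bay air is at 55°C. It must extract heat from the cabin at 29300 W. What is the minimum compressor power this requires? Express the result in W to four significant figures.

3895 W

In absolute terms T_C = 289.65 K and T_H = 328.15 K, so ΔT = 38.50 K.
COP_Carnot = T_C/ΔT = 289.65/38.50 = 7.523.
Ẇ_min = Q̇/COP_Carnot = 29300/7.523 = 3895 W.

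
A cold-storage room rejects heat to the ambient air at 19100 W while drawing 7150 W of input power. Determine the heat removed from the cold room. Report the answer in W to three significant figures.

12000 W

For a cyclic device the first law requires Q̇_H = Q̇_C + Ẇ.
Q̇_C = Q̇_H − Ẇ = 11950 W.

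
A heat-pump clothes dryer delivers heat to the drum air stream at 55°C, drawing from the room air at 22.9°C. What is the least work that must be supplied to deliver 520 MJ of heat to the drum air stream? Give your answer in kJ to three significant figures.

In absolute terms T_C = 296.05 K and T_H = 328.15 K, so ΔT = 32.10 K.
The reversible limit is COP_HP = T_H/ΔT = 10.22, so W_min = Q_H/COP = Q_H·ΔT/T_H.
W_min = 520.0 × 32.10/328.15 = 50.87 MJ = 50870 kJ.

50900 kJ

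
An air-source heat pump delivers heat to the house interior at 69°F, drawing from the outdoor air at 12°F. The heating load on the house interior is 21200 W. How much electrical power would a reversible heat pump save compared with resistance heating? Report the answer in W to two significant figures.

19000 W

In absolute terms T_C = 262.04 K and T_H = 293.71 K, so ΔT = 31.67 K.
COP_Carnot = T_H/ΔT = 293.71/31.67 = 9.275.
Resistance heating needs Ẇ_res = Q̇_H = 21200 W; the reversible heat pump needs only Ẇ_hp = Q̇_H/COP = 2286 W.
Saving = 21200 − 2286 = 18910 W.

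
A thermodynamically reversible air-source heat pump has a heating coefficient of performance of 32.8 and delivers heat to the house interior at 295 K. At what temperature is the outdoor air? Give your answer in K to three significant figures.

286 K

COP_HP = T_H/(T_H − T_C) gives T_H − T_C = T_H/COP.
With T_H = 295.00 K, T_C = 295.00 × (1 − 1/32.8) = 286.01 K.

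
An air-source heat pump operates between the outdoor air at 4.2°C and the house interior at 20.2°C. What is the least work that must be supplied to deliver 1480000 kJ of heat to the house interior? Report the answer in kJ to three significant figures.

80700 kJ

In absolute terms T_C = 277.35 K and T_H = 293.35 K, so ΔT = 16.00 K.
The reversible limit is COP_HP = T_H/ΔT = 18.33, so W_min = Q_H/COP = Q_H·ΔT/T_H.
W_min = 1480000 × 16.00/293.35 = 80720 kJ.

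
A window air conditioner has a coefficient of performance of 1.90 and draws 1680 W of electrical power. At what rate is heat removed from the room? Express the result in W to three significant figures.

Q̇_C = COP × Ẇ = 1.90 × 1680 = 3192 W.

3190 W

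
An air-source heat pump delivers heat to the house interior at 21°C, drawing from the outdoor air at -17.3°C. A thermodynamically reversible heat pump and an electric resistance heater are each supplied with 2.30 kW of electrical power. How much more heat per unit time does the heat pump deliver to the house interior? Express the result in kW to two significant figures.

In absolute terms T_C = 255.85 K and T_H = 294.15 K, so ΔT = 38.30 K.
COP_Carnot = T_H/ΔT = 294.15/38.30 = 7.680.
The heat pump delivers Q̇_H = COP × Ẇ = 17.66 kW; the resistance heater delivers Ẇ = 2.300 kW.
Extra = (COP − 1)·Ẇ = 15.36 kW.

15 kW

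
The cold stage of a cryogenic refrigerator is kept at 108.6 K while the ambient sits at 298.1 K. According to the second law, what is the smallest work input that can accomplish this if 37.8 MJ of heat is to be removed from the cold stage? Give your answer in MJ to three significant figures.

The reservoir spacing is ΔT = 298.1 − 108.6 = 189.5 K.
The reversible limit is COP_R = T_C/ΔT = 0.5731, so W_min = Q_C/COP = Q_C·ΔT/T_C.
W_min = 37.80 × 189.5/108.60 = 65.96 MJ.

66.0 MJ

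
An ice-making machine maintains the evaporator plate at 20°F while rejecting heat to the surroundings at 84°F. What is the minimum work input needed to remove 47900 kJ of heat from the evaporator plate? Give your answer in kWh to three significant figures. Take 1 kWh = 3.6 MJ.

1.78 kWh

In absolute terms T_C = 266.48 K and T_H = 302.04 K, so ΔT = 35.56 K.
The reversible limit is COP_R = T_C/ΔT = 7.495, so W_min = Q_C/COP = Q_C·ΔT/T_C.
W_min = 47900 × 35.56/266.48 = 6391 kJ = 1.775 kWh.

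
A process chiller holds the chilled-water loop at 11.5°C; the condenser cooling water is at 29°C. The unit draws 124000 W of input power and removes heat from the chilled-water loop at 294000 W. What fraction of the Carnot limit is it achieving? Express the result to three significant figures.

COP_actual = Q̇_C/Ẇ = 294000/124000 = 2.371.
In absolute terms T_C = 284.65 K and T_H = 302.15 K, so ΔT = 17.50 K.
COP_Carnot = T_C/ΔT = 284.65/17.50 = 16.27.
η_II = COP_actual/COP_Carnot = 2.371/16.27 = 0.1458.

0.146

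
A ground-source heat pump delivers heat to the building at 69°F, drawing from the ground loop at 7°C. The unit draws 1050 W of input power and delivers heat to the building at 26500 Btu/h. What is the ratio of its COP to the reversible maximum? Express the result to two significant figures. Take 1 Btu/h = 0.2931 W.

Converting, Q̇_H = 26500 Btu/h = 7767 W, so COP_actual = Q̇_H/Ẇ = 7767/1050 = 7.397.
In absolute terms T_C = 280.15 K and T_H = 293.71 K, so ΔT = 13.56 K.
COP_Carnot = T_H/ΔT = 293.71/13.56 = 21.67.
η_II = COP_actual/COP_Carnot = 7.397/21.67 = 0.3414.

0.34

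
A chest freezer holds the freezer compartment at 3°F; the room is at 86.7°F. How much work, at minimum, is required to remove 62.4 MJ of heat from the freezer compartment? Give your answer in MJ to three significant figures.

11.3 MJ

In absolute terms T_C = 257.04 K and T_H = 303.54 K, so ΔT = 46.50 K.
The reversible limit is COP_R = T_C/ΔT = 5.528, so W_min = Q_C/COP = Q_C·ΔT/T_C.
W_min = 62.40 × 46.50/257.04 = 11.29 MJ.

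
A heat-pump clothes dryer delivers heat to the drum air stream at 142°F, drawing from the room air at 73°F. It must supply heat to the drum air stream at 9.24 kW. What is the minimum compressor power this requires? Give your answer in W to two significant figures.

In absolute terms T_C = 295.93 K and T_H = 334.26 K, so ΔT = 38.33 K.
COP_Carnot = T_H/ΔT = 334.26/38.33 = 8.720.
Ẇ_min = Q̇/COP_Carnot = 9.240/8.720 = 1.060 kW = 1060 W.

1100 W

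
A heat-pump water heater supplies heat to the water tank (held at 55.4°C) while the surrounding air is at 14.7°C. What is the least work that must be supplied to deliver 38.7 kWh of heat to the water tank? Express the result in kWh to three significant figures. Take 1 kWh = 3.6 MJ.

4.79 kWh

In absolute terms T_C = 287.85 K and T_H = 328.55 K, so ΔT = 40.70 K.
The reversible limit is COP_HP = T_H/ΔT = 8.072, so W_min = Q_H/COP = Q_H·ΔT/T_H.
W_min = 38.70 × 40.70/328.55 = 4.794 kWh.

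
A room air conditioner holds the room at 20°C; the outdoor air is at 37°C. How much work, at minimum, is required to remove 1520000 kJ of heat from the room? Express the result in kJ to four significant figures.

In absolute terms T_C = 293.15 K and T_H = 310.15 K, so ΔT = 17.00 K.
The reversible limit is COP_R = T_C/ΔT = 17.24, so W_min = Q_C/COP = Q_C·ΔT/T_C.
W_min = 1520000 × 17.00/293.15 = 88150 kJ.

88150 kJ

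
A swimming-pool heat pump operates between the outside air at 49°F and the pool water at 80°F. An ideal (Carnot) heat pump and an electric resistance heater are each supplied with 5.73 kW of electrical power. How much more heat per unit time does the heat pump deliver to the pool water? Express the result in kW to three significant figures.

94.0 kW

In absolute terms T_C = 282.59 K and T_H = 299.82 K, so ΔT = 17.22 K.
COP_Carnot = T_H/ΔT = 299.82/17.22 = 17.41.
The heat pump delivers Q̇_H = COP × Ẇ = 99.75 kW; the resistance heater delivers Ẇ = 5.730 kW.
Extra = (COP − 1)·Ẇ = 94.02 kW.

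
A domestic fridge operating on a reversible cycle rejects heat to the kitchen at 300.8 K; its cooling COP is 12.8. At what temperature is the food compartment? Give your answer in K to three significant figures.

For a Carnot refrigerator COP_R = T_C/(T_H − T_C), so T_C = COP·T_H/(1 + COP).
With T_H = 300.80 K, T_C = 12.8 × 300.80/13.80 = 279.00 K.

279 K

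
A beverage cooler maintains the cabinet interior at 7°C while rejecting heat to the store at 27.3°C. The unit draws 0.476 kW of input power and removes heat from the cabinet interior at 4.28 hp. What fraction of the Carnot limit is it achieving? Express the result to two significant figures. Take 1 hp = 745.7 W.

Converting, Q̇_C = 4.280 hp = 3.192 kW, so COP_actual = Q̇_C/Ẇ = 3.192/0.4760 = 6.705.
In absolute terms T_C = 280.15 K and T_H = 300.45 K, so ΔT = 20.30 K.
COP_Carnot = T_C/ΔT = 280.15/20.30 = 13.80.
η_II = COP_actual/COP_Carnot = 6.705/13.80 = 0.4859.

0.49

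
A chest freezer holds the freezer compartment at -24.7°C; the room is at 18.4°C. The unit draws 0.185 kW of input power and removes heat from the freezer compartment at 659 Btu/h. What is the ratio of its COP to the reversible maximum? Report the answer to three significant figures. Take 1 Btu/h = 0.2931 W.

Converting, Q̇_C = 659.0 Btu/h = 0.1932 kW, so COP_actual = Q̇_C/Ẇ = 0.1932/0.1850 = 1.044.
In absolute terms T_C = 248.45 K and T_H = 291.55 K, so ΔT = 43.10 K.
COP_Carnot = T_C/ΔT = 248.45/43.10 = 5.765.
η_II = COP_actual/COP_Carnot = 1.044/5.765 = 0.1811.

0.181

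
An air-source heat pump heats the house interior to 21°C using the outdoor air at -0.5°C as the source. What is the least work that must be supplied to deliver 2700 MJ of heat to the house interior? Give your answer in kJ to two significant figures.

200000 kJ

In absolute terms T_C = 272.65 K and T_H = 294.15 K, so ΔT = 21.50 K.
The reversible limit is COP_HP = T_H/ΔT = 13.68, so W_min = Q_H/COP = Q_H·ΔT/T_H.
W_min = 2700 × 21.50/294.15 = 197.3 MJ = 197300 kJ.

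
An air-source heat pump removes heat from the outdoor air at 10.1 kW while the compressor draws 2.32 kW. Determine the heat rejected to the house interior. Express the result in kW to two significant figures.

12 kW

For a cyclic device the first law requires Q̇_H = Q̇_C + Ẇ.
Q̇_H = Q̇_C + Ẇ = 12.42 kW.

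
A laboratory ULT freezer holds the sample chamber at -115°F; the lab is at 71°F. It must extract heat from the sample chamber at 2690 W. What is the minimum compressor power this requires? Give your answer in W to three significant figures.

In absolute terms T_C = 191.48 K and T_H = 294.82 K, so ΔT = 103.3 K.
COP_Carnot = T_C/ΔT = 191.48/103.3 = 1.853.
Ẇ_min = Q̇/COP_Carnot = 2690/1.853 = 1452 W.

1450 W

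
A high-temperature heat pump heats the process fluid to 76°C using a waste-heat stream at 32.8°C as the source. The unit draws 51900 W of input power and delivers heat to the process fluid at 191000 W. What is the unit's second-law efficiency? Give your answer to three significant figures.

0.455

COP_actual = Q̇_H/Ẇ = 191000/51900 = 3.680.
In absolute terms T_C = 305.95 K and T_H = 349.15 K, so ΔT = 43.20 K.
COP_Carnot = T_H/ΔT = 349.15/43.20 = 8.082.
η_II = COP_actual/COP_Carnot = 3.680/8.082 = 0.4553.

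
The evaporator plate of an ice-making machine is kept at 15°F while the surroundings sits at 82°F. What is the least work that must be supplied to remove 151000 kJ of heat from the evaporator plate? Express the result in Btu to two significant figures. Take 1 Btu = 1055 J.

In absolute terms T_C = 263.71 K and T_H = 300.93 K, so ΔT = 37.22 K.
The reversible limit is COP_R = T_C/ΔT = 7.085, so W_min = Q_C/COP = Q_C·ΔT/T_C.
W_min = 151000 × 37.22/263.71 = 21310 kJ = 20200 Btu.

20000 Btu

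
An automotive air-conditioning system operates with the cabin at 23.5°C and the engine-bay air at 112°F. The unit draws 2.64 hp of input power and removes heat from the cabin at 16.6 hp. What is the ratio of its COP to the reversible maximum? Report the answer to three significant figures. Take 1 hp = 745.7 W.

0.444

COP_actual = Q̇_C/Ẇ = 16.60/2.640 = 6.288.
In absolute terms T_C = 296.65 K and T_H = 317.59 K, so ΔT = 20.94 K.
COP_Carnot = T_C/ΔT = 296.65/20.94 = 14.16.
η_II = COP_actual/COP_Carnot = 6.288/14.16 = 0.4439.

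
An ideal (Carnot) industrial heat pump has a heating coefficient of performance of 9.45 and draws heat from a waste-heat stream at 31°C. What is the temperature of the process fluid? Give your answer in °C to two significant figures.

COP_HP = T_H/(T_H − T_C) rearranges to T_H = COP·T_C/(COP − 1).
With T_C = 304.15 K, T_H = 9.45 × 304.15/8.450 = 340.14 K.
Converting, 340.14 K = 66.99°C.

67 °C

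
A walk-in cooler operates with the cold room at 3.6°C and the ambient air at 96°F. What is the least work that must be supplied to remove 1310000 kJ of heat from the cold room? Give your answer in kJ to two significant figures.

In absolute terms T_C = 276.75 K and T_H = 308.71 K, so ΔT = 31.96 K.
The reversible limit is COP_R = T_C/ΔT = 8.660, so W_min = Q_C/COP = Q_C·ΔT/T_C.
W_min = 1310000 × 31.96/276.75 = 151300 kJ.

150000 kJ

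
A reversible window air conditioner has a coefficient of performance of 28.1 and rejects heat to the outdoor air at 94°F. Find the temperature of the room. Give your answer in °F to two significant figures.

75 °F

For a Carnot refrigerator COP_R = T_C/(T_H − T_C), so T_C = COP·T_H/(1 + COP).
With T_H = 307.59 K, T_C = 28.1 × 307.59/29.10 = 297.02 K.
Converting, 297.02 K = 74.97°F.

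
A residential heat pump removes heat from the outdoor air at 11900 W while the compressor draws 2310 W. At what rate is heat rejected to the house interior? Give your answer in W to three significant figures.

14200 W

For a cyclic device the first law requires Q̇_H = Q̇_C + Ẇ.
Q̇_H = Q̇_C + Ẇ = 14210 W.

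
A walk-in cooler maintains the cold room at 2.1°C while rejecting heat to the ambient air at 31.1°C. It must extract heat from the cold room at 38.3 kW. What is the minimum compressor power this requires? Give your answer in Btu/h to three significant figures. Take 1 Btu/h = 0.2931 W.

13800 Btu/h

In absolute terms T_C = 275.25 K and T_H = 304.25 K, so ΔT = 29.00 K.
COP_Carnot = T_C/ΔT = 275.25/29.00 = 9.491.
Ẇ_min = Q̇/COP_Carnot = 38.30/9.491 = 4.035 kW = 13770 Btu/h.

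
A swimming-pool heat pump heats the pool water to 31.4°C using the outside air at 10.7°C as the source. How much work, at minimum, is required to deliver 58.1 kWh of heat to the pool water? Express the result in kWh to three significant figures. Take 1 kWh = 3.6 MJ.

3.95 kWh

In absolute terms T_C = 283.85 K and T_H = 304.55 K, so ΔT = 20.70 K.
The reversible limit is COP_HP = T_H/ΔT = 14.71, so W_min = Q_H/COP = Q_H·ΔT/T_H.
W_min = 58.10 × 20.70/304.55 = 3.949 kWh.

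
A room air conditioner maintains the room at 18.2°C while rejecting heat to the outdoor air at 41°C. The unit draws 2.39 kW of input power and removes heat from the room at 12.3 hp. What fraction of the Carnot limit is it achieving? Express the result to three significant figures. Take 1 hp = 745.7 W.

Converting, Q̇_C = 12.30 hp = 9.172 kW, so COP_actual = Q̇_C/Ẇ = 9.172/2.390 = 3.838.
In absolute terms T_C = 291.35 K and T_H = 314.15 K, so ΔT = 22.80 K.
COP_Carnot = T_C/ΔT = 291.35/22.80 = 12.78.
η_II = COP_actual/COP_Carnot = 3.838/12.78 = 0.3003.

0.300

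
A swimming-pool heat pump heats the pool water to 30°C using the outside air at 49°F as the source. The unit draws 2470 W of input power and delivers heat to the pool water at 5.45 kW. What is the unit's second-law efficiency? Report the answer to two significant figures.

0.15

Converting, Q̇_H = 5.450 kW = 5450 W, so COP_actual = Q̇_H/Ẇ = 5450/2470 = 2.206.
In absolute terms T_C = 282.59 K and T_H = 303.15 K, so ΔT = 20.56 K.
COP_Carnot = T_H/ΔT = 303.15/20.56 = 14.75.
η_II = COP_actual/COP_Carnot = 2.206/14.75 = 0.1496.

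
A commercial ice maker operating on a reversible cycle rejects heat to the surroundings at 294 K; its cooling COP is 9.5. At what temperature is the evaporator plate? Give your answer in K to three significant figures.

266 K

For a Carnot refrigerator COP_R = T_C/(T_H − T_C), so T_C = COP·T_H/(1 + COP).
With T_H = 294.00 K, T_C = 9.5 × 294.00/10.50 = 266.00 K.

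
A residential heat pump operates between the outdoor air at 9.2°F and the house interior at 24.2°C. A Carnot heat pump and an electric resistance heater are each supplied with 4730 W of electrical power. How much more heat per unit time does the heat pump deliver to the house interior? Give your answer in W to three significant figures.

In absolute terms T_C = 260.48 K and T_H = 297.35 K, so ΔT = 36.87 K.
COP_Carnot = T_H/ΔT = 297.35/36.87 = 8.066.
The heat pump delivers Q̇_H = COP × Ẇ = 38150 W; the resistance heater delivers Ẇ = 4730 W.
Extra = (COP − 1)·Ẇ = 33420 W.

33400 W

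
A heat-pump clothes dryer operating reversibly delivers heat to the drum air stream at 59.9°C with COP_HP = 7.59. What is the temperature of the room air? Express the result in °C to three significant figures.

16.0 °C

COP_HP = T_H/(T_H − T_C) gives T_H − T_C = T_H/COP.
With T_H = 333.05 K, T_C = 333.05 × (1 − 1/7.59) = 289.17 K.
Converting, 289.17 K = 16.02°C.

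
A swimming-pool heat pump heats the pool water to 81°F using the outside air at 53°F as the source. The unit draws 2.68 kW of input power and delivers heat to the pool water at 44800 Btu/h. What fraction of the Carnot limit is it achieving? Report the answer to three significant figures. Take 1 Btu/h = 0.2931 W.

0.254

Converting, Q̇_H = 44800 Btu/h = 13.13 kW, so COP_actual = Q̇_H/Ẇ = 13.13/2.680 = 4.900.
In absolute terms T_C = 284.82 K and T_H = 300.37 K, so ΔT = 15.56 K.
COP_Carnot = T_H/ΔT = 300.37/15.56 = 19.31.
η_II = COP_actual/COP_Carnot = 4.900/19.31 = 0.2537.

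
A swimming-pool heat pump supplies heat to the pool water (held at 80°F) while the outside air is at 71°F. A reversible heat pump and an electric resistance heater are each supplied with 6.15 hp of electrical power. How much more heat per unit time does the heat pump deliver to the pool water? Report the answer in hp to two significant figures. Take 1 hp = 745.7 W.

In absolute terms T_C = 294.82 K and T_H = 299.82 K, so ΔT = 5.000 K.
COP_Carnot = T_H/ΔT = 299.82/5.000 = 59.96.
The heat pump delivers Q̇_H = COP × Ẇ = 368.8 hp; the resistance heater delivers Ẇ = 6.150 hp.
Extra = (COP − 1)·Ẇ = 362.6 hp.

360 hp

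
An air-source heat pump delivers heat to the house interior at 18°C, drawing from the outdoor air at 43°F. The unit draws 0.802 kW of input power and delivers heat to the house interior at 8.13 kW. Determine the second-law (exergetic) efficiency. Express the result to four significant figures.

COP_actual = Q̇_H/Ẇ = 8.130/0.8020 = 10.14.
In absolute terms T_C = 279.26 K and T_H = 291.15 K, so ΔT = 11.89 K.
COP_Carnot = T_H/ΔT = 291.15/11.89 = 24.49.
η_II = COP_actual/COP_Carnot = 10.14/24.49 = 0.4139.

0.4139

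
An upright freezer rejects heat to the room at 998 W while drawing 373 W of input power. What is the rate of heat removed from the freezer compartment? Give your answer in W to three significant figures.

625 W

For a cyclic device the first law requires Q̇_H = Q̇_C + Ẇ.
Q̇_C = Q̇_H − Ẇ = 625.0 W.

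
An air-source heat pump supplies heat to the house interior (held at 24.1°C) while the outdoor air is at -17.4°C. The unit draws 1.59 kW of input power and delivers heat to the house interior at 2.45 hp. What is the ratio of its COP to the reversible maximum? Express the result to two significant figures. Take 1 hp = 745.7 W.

0.16

Converting, Q̇_H = 2.450 hp = 1.827 kW, so COP_actual = Q̇_H/Ẇ = 1.827/1.590 = 1.149.
In absolute terms T_C = 255.75 K and T_H = 297.25 K, so ΔT = 41.50 K.
COP_Carnot = T_H/ΔT = 297.25/41.50 = 7.163.
η_II = COP_actual/COP_Carnot = 1.149/7.163 = 0.1604.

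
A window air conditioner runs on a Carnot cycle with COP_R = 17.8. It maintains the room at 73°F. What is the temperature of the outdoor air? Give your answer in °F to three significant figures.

103 °F

COP_R = T_C/(T_H − T_C) gives T_H − T_C = T_C/COP.
With T_C = 295.93 K, T_H = 295.93 × (1 + 1/17.8) = 312.55 K.
Converting, 312.55 K = 102.93°F.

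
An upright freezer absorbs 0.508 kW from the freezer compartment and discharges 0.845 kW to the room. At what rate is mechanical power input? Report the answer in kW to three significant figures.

For a cyclic device the first law requires Q̇_H = Q̇_C + Ẇ.
Ẇ = Q̇_H − Q̇_C = 0.3370 kW.

0.337 kW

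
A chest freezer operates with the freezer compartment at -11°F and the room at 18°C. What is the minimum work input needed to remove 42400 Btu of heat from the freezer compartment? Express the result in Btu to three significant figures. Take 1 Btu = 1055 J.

7130 Btu

In absolute terms T_C = 249.26 K and T_H = 291.15 K, so ΔT = 41.89 K.
The reversible limit is COP_R = T_C/ΔT = 5.951, so W_min = Q_C/COP = Q_C·ΔT/T_C.
W_min = 42400 × 41.89/249.26 = 7125 Btu.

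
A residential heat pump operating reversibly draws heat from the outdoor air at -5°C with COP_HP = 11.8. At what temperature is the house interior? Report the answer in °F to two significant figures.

COP_HP = T_H/(T_H − T_C) rearranges to T_H = COP·T_C/(COP − 1).
With T_C = 268.15 K, T_H = 11.8 × 268.15/10.80 = 292.98 K.
Converting, 292.98 K = 67.69°F.

68 °F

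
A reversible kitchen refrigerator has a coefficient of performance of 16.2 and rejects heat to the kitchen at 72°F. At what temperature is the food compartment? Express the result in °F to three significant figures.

For a Carnot refrigerator COP_R = T_C/(T_H − T_C), so T_C = COP·T_H/(1 + COP).
With T_H = 295.37 K, T_C = 16.2 × 295.37/17.20 = 278.20 K.
Converting, 278.20 K = 41.09°F.

41.1 °F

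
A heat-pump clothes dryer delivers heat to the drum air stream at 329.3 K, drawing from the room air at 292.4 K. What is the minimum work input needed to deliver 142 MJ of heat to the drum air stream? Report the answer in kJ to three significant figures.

15900 kJ

The reservoir spacing is ΔT = 329.3 − 292.4 = 36.90 K.
The reversible limit is COP_HP = T_H/ΔT = 8.924, so W_min = Q_H/COP = Q_H·ΔT/T_H.
W_min = 142.0 × 36.90/329.30 = 15.91 MJ = 15910 kJ.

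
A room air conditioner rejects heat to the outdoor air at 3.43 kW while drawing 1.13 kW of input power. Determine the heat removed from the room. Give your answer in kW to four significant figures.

2.300 kW

For a cyclic device the first law requires Q̇_H = Q̇_C + Ẇ.
Q̇_C = Q̇_H − Ẇ = 2.300 kW.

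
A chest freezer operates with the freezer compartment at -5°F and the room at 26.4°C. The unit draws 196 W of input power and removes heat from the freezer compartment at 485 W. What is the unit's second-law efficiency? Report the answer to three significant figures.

0.460

COP_actual = Q̇_C/Ẇ = 485.0/196.0 = 2.474.
In absolute terms T_C = 252.59 K and T_H = 299.55 K, so ΔT = 46.96 K.
COP_Carnot = T_C/ΔT = 252.59/46.96 = 5.379.
η_II = COP_actual/COP_Carnot = 2.474/5.379 = 0.4600.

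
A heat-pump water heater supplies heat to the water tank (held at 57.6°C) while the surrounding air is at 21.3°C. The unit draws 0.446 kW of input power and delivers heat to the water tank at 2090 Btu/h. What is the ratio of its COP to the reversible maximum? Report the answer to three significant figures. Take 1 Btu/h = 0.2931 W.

Converting, Q̇_H = 2090 Btu/h = 0.6126 kW, so COP_actual = Q̇_H/Ẇ = 0.6126/0.4460 = 1.373.
In absolute terms T_C = 294.45 K and T_H = 330.75 K, so ΔT = 36.30 K.
COP_Carnot = T_H/ΔT = 330.75/36.30 = 9.112.
η_II = COP_actual/COP_Carnot = 1.373/9.112 = 0.1507.

0.151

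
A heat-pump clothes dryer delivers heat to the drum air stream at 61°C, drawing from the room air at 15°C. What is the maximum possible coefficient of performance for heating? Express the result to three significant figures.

In absolute terms T_C = 288.15 K and T_H = 334.15 K, so ΔT = 46.00 K.
For a reversible cycle, COP_Carnot = T_H/ΔT = 334.15/46.00 = 7.264.

7.26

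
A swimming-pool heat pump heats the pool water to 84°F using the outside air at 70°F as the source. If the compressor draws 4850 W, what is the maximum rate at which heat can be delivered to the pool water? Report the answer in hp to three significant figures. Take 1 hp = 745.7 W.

In absolute terms T_C = 294.26 K and T_H = 302.04 K, so ΔT = 7.778 K.
COP_Carnot = T_H/ΔT = 302.04/7.778 = 38.83.
Q̇_max = COP_Carnot × Ẇ = 38.83 × 4850 W = 188300 W = 252.6 hp.

253 hp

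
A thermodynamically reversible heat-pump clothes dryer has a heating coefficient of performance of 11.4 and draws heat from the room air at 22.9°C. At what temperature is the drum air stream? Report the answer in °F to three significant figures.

COP_HP = T_H/(T_H − T_C) rearranges to T_H = COP·T_C/(COP − 1).
With T_C = 296.05 K, T_H = 11.4 × 296.05/10.40 = 324.52 K.
Converting, 324.52 K = 124.46°F.

124 °F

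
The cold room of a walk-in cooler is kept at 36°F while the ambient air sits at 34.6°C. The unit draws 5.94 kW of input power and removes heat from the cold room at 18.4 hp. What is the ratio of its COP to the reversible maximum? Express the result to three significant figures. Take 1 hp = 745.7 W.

0.272

Converting, Q̇_C = 18.40 hp = 13.72 kW, so COP_actual = Q̇_C/Ẇ = 13.72/5.940 = 2.310.
In absolute terms T_C = 275.37 K and T_H = 307.75 K, so ΔT = 32.38 K.
COP_Carnot = T_C/ΔT = 275.37/32.38 = 8.505.
η_II = COP_actual/COP_Carnot = 2.310/8.505 = 0.2716.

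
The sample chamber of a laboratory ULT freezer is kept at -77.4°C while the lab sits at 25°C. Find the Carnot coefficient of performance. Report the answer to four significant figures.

1.912

In absolute terms T_C = 195.75 K and T_H = 298.15 K, so ΔT = 102.4 K.
For a reversible cycle, COP_Carnot = T_C/ΔT = 195.75/102.4 = 1.912.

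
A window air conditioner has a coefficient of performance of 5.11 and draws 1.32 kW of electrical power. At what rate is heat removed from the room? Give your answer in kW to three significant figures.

6.75 kW

Q̇_C = COP × Ẇ = 5.11 × 1.320 = 6.745 kW.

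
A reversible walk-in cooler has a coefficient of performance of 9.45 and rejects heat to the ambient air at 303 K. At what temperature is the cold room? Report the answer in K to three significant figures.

For a Carnot refrigerator COP_R = T_C/(T_H − T_C), so T_C = COP·T_H/(1 + COP).
With T_H = 303.00 K, T_C = 9.45 × 303.00/10.45 = 274.00 K.

274 K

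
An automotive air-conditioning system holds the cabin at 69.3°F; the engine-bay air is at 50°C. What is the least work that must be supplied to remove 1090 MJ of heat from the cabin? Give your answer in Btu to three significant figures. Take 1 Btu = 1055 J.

In absolute terms T_C = 293.87 K and T_H = 323.15 K, so ΔT = 29.28 K.
The reversible limit is COP_R = T_C/ΔT = 10.04, so W_min = Q_C/COP = Q_C·ΔT/T_C.
W_min = 1090 × 29.28/293.87 = 108.6 MJ = 102900 Btu.

103000 Btu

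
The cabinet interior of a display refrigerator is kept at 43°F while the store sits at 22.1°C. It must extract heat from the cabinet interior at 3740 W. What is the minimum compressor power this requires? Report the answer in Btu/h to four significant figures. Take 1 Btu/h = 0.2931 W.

In absolute terms T_C = 279.26 K and T_H = 295.25 K, so ΔT = 15.99 K.
COP_Carnot = T_C/ΔT = 279.26/15.99 = 17.47.
Ẇ_min = Q̇/COP_Carnot = 3740/17.47 = 214.1 W = 730.6 Btu/h.

730.6 Btu/h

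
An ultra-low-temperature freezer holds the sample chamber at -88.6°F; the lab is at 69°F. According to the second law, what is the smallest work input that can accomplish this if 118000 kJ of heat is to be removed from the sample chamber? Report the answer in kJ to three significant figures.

In absolute terms T_C = 206.15 K and T_H = 293.71 K, so ΔT = 87.56 K.
The reversible limit is COP_R = T_C/ΔT = 2.355, so W_min = Q_C/COP = Q_C·ΔT/T_C.
W_min = 118000 × 87.56/206.15 = 50120 kJ.

50100 kJ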